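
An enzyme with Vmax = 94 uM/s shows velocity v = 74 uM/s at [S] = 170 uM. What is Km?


Km = [S] * (Vmax - v) / v
Km = 170 * (94 - 74) / 74
Km = 45.9459 uM

45.9459 uM


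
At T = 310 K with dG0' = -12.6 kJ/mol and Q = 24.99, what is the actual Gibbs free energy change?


dG = dG0' + RT * ln(Q) / 1000
dG = -12.6 + 8.314 * 310 * ln(24.99) / 1000
dG = -4.3049 kJ/mol

-4.3049 kJ/mol


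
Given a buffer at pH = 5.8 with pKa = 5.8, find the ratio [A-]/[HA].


[A-]/[HA] = 10^(pH - pKa)
= 10^(5.8 - 5.8)
= 1.0

1.0


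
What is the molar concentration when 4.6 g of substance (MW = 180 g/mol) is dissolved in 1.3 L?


C = (mass / MW) / volume
C = (4.6 / 180) / 1.3
C = 0.0197 M

0.0197 M


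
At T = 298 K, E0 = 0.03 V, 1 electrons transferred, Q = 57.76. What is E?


E = E0 - (RT/nF) * ln(Q)
E = 0.03 - (8.314 * 298 / (1 * 96485)) * ln(57.76)
E = -0.0742 V

-0.0742 V


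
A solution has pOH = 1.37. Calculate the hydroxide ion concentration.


[OH-] = 10^(-pOH)
[OH-] = 10^(-1.37)
[OH-] = 0.0427 M

0.0427 M


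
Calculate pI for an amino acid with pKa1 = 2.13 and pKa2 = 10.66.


pI = (pKa1 + pKa2) / 2
pI = (2.13 + 10.66) / 2
pI = 6.395

6.395


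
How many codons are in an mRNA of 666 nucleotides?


codons = nucleotides / 3
codons = 666 / 3 = 222

222


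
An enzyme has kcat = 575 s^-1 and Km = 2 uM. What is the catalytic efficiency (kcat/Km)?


Catalytic efficiency = kcat / Km
= 575 / 2
= 287.5 uM^-1*s^-1

287.5 uM^-1*s^-1


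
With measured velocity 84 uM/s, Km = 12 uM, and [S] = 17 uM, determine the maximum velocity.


Vmax = v * (Km + [S]) / [S]
Vmax = 84 * (12 + 17) / 17
Vmax = 143.2941 uM/s

143.2941 uM/s


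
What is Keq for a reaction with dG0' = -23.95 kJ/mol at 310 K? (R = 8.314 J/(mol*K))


Keq = exp(-dG0 * 1000 / (R * T))
Keq = exp(-(-23.95) * 1000 / (8.314 * 310))
Keq = 10856.5776

10856.5776


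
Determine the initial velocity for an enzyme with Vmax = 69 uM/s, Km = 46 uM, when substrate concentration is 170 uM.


v = Vmax * [S] / (Km + [S])
v = 69 * 170 / (46 + 170)
v = 54.3056 uM/s

54.3056 uM/s


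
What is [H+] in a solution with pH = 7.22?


[H+] = 10^(-pH)
[H+] = 10^(-7.22)
[H+] = 6.026e-08 M

6.026e-08 M


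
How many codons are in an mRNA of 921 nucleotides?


codons = nucleotides / 3
codons = 921 / 3 = 307

307


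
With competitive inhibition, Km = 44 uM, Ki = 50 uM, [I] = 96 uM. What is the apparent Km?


Km_app = Km * (1 + [I]/Ki)
Km_app = 44 * (1 + 96/50)
Km_app = 128.48 uM

128.48 uM


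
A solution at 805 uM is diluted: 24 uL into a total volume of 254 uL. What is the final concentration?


C2 = C1 * V1 / V2
C2 = 805 * 24 / 254
C2 = 76.063 uM

76.063 uM


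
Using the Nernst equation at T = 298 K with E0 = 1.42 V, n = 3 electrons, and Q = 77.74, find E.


E = E0 - (RT/nF) * ln(Q)
E = 1.42 - (8.314 * 298 / (3 * 96485)) * ln(77.74)
E = 1.3827 V

1.3827 V


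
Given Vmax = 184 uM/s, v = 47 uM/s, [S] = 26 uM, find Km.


Km = [S] * (Vmax - v) / v
Km = 26 * (184 - 47) / 47
Km = 75.7872 uM

75.7872 uM


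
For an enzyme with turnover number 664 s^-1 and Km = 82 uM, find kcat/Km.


Catalytic efficiency = kcat / Km
= 664 / 82
= 8.0976 uM^-1*s^-1

8.0976 uM^-1*s^-1


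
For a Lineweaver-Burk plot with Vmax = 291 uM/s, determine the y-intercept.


y-intercept = 1/Vmax
= 1/291
= 0.0034 s/uM

0.0034 s/uM


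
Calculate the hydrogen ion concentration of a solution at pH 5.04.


[H+] = 10^(-pH)
[H+] = 10^(-5.04)
[H+] = 9.120e-06 M

9.120e-06 M


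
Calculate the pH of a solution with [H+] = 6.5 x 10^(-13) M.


pH = -log10([H+])
pH = -log10(6.5 x 10^(-13))
pH = 12.1871

12.1871


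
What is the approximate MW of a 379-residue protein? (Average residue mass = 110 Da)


MW = n_residues * 110 Da
MW = 379 * 110
MW = 41690 Da

41690 Da


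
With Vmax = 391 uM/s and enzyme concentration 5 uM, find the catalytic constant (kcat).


kcat = Vmax / [E]t
kcat = 391 / 5
kcat = 78.2 s^-1

78.2 s^-1


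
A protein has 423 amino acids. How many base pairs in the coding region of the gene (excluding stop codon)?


Each amino acid = 1 codon = 3 bp
bp = 423 * 3 = 1269 bp

1269 bp


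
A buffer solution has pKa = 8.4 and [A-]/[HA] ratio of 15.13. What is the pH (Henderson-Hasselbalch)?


pH = pKa + log10([A-]/[HA])
pH = 8.4 + log10(15.13)
pH = 9.5798

9.5798


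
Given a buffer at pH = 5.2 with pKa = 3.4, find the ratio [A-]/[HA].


[A-]/[HA] = 10^(pH - pKa)
= 10^(5.2 - 3.4)
= 63.0957

63.0957


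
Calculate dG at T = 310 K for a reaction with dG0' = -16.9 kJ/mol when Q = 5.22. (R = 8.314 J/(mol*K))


dG = dG0' + RT * ln(Q) / 1000
dG = -16.9 + 8.314 * 310 * ln(5.22) / 1000
dG = -12.641 kJ/mol

-12.641 kJ/mol


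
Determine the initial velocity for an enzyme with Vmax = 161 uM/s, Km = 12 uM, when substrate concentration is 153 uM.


v = Vmax * [S] / (Km + [S])
v = 161 * 153 / (12 + 153)
v = 149.2909 uM/s

149.2909 uM/s


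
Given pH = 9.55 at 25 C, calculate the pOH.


pOH = 14 - pH
pOH = 14 - 9.55
pOH = 4.45

4.45


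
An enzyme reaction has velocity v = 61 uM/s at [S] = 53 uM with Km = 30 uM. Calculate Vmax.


Vmax = v * (Km + [S]) / [S]
Vmax = 61 * (30 + 53) / 53
Vmax = 95.5283 uM/s

95.5283 uM/s


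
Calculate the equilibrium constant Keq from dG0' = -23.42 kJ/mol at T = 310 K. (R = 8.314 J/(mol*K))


Keq = exp(-dG0 * 1000 / (R * T))
Keq = exp(-(-23.42) * 1000 / (8.314 * 310))
Keq = 8838.6377

8838.6377


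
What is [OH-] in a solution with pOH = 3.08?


[OH-] = 10^(-pOH)
[OH-] = 10^(-3.08)
[OH-] = 8.318e-04 M

8.318e-04 M


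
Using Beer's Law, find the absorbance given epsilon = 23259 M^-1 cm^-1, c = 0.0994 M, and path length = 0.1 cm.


A = epsilon * c * l
A = 23259 * 0.0994 * 0.1
A = 231.1945

231.1945


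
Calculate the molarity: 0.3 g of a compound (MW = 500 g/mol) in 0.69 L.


C = (mass / MW) / volume
C = (0.3 / 500) / 0.69
C = 8.696e-04 M

8.696e-04 M


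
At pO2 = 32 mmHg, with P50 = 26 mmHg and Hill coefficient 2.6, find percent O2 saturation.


Y = pO2^n / (P50^n + pO2^n)
Y = 32^2.6 / (26^2.6 + 32^2.6)
Y = 63.18%

63.18%


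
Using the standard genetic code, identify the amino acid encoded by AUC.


Standard genetic code lookup.
Codon AUC -> Ile

Ile


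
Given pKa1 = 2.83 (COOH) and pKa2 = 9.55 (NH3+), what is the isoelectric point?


pI = (pKa1 + pKa2) / 2
pI = (2.83 + 9.55) / 2
pI = 6.19

6.19


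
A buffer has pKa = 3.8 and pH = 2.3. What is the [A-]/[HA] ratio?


[A-]/[HA] = 10^(pH - pKa)
= 10^(2.3 - 3.8)
= 0.0316

0.0316


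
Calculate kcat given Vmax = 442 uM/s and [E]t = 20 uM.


kcat = Vmax / [E]t
kcat = 442 / 20
kcat = 22.1 s^-1

22.1 s^-1


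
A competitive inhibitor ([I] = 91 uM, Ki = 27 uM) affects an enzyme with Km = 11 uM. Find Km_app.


Km_app = Km * (1 + [I]/Ki)
Km_app = 11 * (1 + 91/27)
Km_app = 48.0741 uM

48.0741 uM


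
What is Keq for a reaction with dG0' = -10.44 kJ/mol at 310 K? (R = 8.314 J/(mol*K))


Keq = exp(-dG0 * 1000 / (R * T))
Keq = exp(-(-10.44) * 1000 / (8.314 * 310))
Keq = 57.437

57.437


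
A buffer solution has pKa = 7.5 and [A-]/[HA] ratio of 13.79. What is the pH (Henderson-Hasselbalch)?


pH = pKa + log10([A-]/[HA])
pH = 7.5 + log10(13.79)
pH = 8.6396

8.6396


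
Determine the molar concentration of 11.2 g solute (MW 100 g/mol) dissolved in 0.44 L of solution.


C = (mass / MW) / volume
C = (11.2 / 100) / 0.44
C = 0.2545 M

0.2545 M


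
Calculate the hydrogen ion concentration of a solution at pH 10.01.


[H+] = 10^(-pH)
[H+] = 10^(-10.01)
[H+] = 9.772e-11 M

9.772e-11 M


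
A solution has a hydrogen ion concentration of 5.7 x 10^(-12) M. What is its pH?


pH = -log10([H+])
pH = -log10(5.7 x 10^(-12))
pH = 11.2441

11.2441


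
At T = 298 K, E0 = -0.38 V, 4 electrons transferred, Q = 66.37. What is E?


E = E0 - (RT/nF) * ln(Q)
E = -0.38 - (8.314 * 298 / (4 * 96485)) * ln(66.37)
E = -0.4069 V

-0.4069 V


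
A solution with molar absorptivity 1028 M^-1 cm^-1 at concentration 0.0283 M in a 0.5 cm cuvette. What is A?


A = epsilon * c * l
A = 1028 * 0.0283 * 0.5
A = 14.5462

14.5462


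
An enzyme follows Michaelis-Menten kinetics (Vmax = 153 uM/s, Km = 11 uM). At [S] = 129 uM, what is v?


v = Vmax * [S] / (Km + [S])
v = 153 * 129 / (11 + 129)
v = 140.9786 uM/s

140.9786 uM/s


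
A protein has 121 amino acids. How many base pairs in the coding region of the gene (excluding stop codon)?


Each amino acid = 1 codon = 3 bp
bp = 121 * 3 = 363 bp

363 bp


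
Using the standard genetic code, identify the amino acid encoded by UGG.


Standard genetic code lookup.
Codon UGG -> Trp

Trp


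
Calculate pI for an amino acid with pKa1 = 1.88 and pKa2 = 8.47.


pI = (pKa1 + pKa2) / 2
pI = (1.88 + 8.47) / 2
pI = 5.175

5.175


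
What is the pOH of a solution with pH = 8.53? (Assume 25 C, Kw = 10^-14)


pOH = 14 - pH
pOH = 14 - 8.53
pOH = 5.47

5.47


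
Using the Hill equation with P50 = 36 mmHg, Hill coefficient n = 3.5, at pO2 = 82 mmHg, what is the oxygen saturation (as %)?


Y = pO2^n / (P50^n + pO2^n)
Y = 82^3.5 / (36^3.5 + 82^3.5)
Y = 94.69%

94.69%


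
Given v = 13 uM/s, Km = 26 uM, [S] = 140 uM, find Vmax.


Vmax = v * (Km + [S]) / [S]
Vmax = 13 * (26 + 140) / 140
Vmax = 15.4143 uM/s

15.4143 uM/s


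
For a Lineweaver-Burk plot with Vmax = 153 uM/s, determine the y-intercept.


y-intercept = 1/Vmax
= 1/153
= 0.0065 s/uM

0.0065 s/uM


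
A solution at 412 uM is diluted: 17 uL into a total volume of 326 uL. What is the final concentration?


C2 = C1 * V1 / V2
C2 = 412 * 17 / 326
C2 = 21.4847 uM

21.4847 uM


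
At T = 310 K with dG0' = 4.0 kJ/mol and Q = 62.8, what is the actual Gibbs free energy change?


dG = dG0' + RT * ln(Q) / 1000
dG = 4.0 + 8.314 * 310 * ln(62.8) / 1000
dG = 14.6701 kJ/mol

14.6701 kJ/mol


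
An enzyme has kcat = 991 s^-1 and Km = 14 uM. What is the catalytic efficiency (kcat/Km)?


Catalytic efficiency = kcat / Km
= 991 / 14
= 70.7857 uM^-1*s^-1

70.7857 uM^-1*s^-1


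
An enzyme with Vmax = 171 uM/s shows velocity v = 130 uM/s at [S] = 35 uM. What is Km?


Km = [S] * (Vmax - v) / v
Km = 35 * (171 - 130) / 130
Km = 11.0385 uM

11.0385 uM


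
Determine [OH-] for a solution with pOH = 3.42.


[OH-] = 10^(-pOH)
[OH-] = 10^(-3.42)
[OH-] = 3.802e-04 M

3.802e-04 M


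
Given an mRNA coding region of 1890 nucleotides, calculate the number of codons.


codons = nucleotides / 3
codons = 1890 / 3 = 630

630


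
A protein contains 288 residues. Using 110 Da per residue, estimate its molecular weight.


MW = n_residues * 110 Da
MW = 288 * 110
MW = 31680 Da

31680 Da


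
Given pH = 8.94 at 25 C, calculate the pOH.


pOH = 14 - pH
pOH = 14 - 8.94
pOH = 5.06

5.06


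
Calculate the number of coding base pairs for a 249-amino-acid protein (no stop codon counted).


Each amino acid = 1 codon = 3 bp
bp = 249 * 3 = 747 bp

747 bp


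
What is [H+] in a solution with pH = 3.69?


[H+] = 10^(-pH)
[H+] = 10^(-3.69)
[H+] = 2.042e-04 M

2.042e-04 M


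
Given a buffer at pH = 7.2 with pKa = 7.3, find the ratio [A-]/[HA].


[A-]/[HA] = 10^(pH - pKa)
= 10^(7.2 - 7.3)
= 0.7943

0.7943


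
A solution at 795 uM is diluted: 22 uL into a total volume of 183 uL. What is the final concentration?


C2 = C1 * V1 / V2
C2 = 795 * 22 / 183
C2 = 95.5738 uM

95.5738 uM


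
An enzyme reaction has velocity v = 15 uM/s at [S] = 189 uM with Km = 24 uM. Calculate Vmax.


Vmax = v * (Km + [S]) / [S]
Vmax = 15 * (24 + 189) / 189
Vmax = 16.9048 uM/s

16.9048 uM/s


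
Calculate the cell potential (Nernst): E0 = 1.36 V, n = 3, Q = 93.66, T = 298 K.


E = E0 - (RT/nF) * ln(Q)
E = 1.36 - (8.314 * 298 / (3 * 96485)) * ln(93.66)
E = 1.3211 V

1.3211 V


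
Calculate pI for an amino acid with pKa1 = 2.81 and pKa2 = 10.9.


pI = (pKa1 + pKa2) / 2
pI = (2.81 + 10.9) / 2
pI = 6.855

6.855


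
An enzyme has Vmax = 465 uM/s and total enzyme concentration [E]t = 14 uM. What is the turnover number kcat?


kcat = Vmax / [E]t
kcat = 465 / 14
kcat = 33.2143 s^-1

33.2143 s^-1


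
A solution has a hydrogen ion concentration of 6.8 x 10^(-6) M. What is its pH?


pH = -log10([H+])
pH = -log10(6.8 x 10^(-6))
pH = 5.1675

5.1675


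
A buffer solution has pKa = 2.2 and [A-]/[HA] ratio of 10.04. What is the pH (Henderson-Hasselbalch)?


pH = pKa + log10([A-]/[HA])
pH = 2.2 + log10(10.04)
pH = 3.2017

3.2017


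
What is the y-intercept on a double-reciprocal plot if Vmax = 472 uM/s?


y-intercept = 1/Vmax
= 1/472
= 0.0021 s/uM

0.0021 s/uM


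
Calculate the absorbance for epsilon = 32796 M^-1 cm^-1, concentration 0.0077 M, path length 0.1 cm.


A = epsilon * c * l
A = 32796 * 0.0077 * 0.1
A = 25.2529

25.2529


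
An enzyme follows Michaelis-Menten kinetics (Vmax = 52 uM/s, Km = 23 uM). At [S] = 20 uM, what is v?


v = Vmax * [S] / (Km + [S])
v = 52 * 20 / (23 + 20)
v = 24.186 uM/s

24.186 uM/s


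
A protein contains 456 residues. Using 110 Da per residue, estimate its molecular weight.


MW = n_residues * 110 Da
MW = 456 * 110
MW = 50160 Da

50160 Da


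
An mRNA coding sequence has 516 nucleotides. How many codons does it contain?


codons = nucleotides / 3
codons = 516 / 3 = 172

172


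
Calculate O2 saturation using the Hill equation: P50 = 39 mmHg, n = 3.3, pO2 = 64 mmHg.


Y = pO2^n / (P50^n + pO2^n)
Y = 64^3.3 / (39^3.3 + 64^3.3)
Y = 83.68%

83.68%


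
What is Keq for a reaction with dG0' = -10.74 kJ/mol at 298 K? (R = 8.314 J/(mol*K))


Keq = exp(-dG0 * 1000 / (R * T))
Keq = exp(-(-10.74) * 1000 / (8.314 * 298))
Keq = 76.3165

76.3165


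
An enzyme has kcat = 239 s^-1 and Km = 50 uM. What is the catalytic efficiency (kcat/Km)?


Catalytic efficiency = kcat / Km
= 239 / 50
= 4.78 uM^-1*s^-1

4.78 uM^-1*s^-1


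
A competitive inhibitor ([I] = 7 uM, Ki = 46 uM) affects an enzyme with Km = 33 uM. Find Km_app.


Km_app = Km * (1 + [I]/Ki)
Km_app = 33 * (1 + 7/46)
Km_app = 38.0217 uM

38.0217 uM


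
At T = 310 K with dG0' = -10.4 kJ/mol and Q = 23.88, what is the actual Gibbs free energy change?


dG = dG0' + RT * ln(Q) / 1000
dG = -10.4 + 8.314 * 310 * ln(23.88) / 1000
dG = -2.222 kJ/mol

-2.222 kJ/mol


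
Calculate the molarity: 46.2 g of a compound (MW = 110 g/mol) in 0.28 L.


C = (mass / MW) / volume
C = (46.2 / 110) / 0.28
C = 1.5 M

1.5 M


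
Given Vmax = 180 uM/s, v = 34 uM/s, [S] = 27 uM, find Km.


Km = [S] * (Vmax - v) / v
Km = 27 * (180 - 34) / 34
Km = 115.9412 uM

115.9412 uM


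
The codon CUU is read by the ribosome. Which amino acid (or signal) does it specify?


Standard genetic code lookup.
Codon CUU -> Leu

Leu


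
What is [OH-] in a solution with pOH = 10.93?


[OH-] = 10^(-pOH)
[OH-] = 10^(-10.93)
[OH-] = 1.175e-11 M

1.175e-11 M


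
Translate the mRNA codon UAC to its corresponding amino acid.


Standard genetic code lookup.
Codon UAC -> Tyr

Tyr


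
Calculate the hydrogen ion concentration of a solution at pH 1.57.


[H+] = 10^(-pH)
[H+] = 10^(-1.57)
[H+] = 0.0269 M

0.0269 M


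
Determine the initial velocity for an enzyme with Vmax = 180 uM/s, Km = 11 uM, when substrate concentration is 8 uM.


v = Vmax * [S] / (Km + [S])
v = 180 * 8 / (11 + 8)
v = 75.7895 uM/s

75.7895 uM/s


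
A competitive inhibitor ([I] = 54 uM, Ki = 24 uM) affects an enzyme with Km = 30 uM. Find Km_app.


Km_app = Km * (1 + [I]/Ki)
Km_app = 30 * (1 + 54/24)
Km_app = 97.5 uM

97.5 uM


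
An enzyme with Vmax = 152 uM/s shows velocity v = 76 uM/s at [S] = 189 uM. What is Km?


Km = [S] * (Vmax - v) / v
Km = 189 * (152 - 76) / 76
Km = 189.0 uM

189.0 uM


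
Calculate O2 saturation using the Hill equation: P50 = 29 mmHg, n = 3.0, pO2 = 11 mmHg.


Y = pO2^n / (P50^n + pO2^n)
Y = 11^3.0 / (29^3.0 + 11^3.0)
Y = 5.17%

5.17%


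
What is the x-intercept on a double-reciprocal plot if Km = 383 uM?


x-intercept = -1/Km
= -1/383
= -0.0026 1/uM

-0.0026 1/uM


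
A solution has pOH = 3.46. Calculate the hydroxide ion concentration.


[OH-] = 10^(-pOH)
[OH-] = 10^(-3.46)
[OH-] = 3.467e-04 M

3.467e-04 M


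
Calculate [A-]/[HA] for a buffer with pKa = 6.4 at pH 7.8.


[A-]/[HA] = 10^(pH - pKa)
= 10^(7.8 - 6.4)
= 25.1189

25.1189


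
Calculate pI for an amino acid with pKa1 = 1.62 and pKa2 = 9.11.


pI = (pKa1 + pKa2) / 2
pI = (1.62 + 9.11) / 2
pI = 5.365

5.365


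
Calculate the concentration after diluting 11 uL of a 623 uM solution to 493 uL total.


C2 = C1 * V1 / V2
C2 = 623 * 11 / 493
C2 = 13.9006 uM

13.9006 uM


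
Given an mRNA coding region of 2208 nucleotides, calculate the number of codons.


codons = nucleotides / 3
codons = 2208 / 3 = 736

736


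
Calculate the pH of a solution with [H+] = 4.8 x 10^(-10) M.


pH = -log10([H+])
pH = -log10(4.8 x 10^(-10))
pH = 9.3188

9.3188


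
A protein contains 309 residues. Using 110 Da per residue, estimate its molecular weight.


MW = n_residues * 110 Da
MW = 309 * 110
MW = 33990 Da

33990 Da


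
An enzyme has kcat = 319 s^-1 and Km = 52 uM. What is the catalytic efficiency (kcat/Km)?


Catalytic efficiency = kcat / Km
= 319 / 52
= 6.1346 uM^-1*s^-1

6.1346 uM^-1*s^-1


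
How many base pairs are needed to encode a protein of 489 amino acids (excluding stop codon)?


Each amino acid = 1 codon = 3 bp
bp = 489 * 3 = 1467 bp

1467 bp


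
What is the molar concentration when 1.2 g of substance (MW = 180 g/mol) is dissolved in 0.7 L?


C = (mass / MW) / volume
C = (1.2 / 180) / 0.7
C = 0.0095 M

0.0095 M


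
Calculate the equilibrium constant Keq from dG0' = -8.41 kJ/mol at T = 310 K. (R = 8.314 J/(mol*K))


Keq = exp(-dG0 * 1000 / (R * T))
Keq = exp(-(-8.41) * 1000 / (8.314 * 310))
Keq = 26.1292

26.1292


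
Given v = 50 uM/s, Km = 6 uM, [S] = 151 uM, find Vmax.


Vmax = v * (Km + [S]) / [S]
Vmax = 50 * (6 + 151) / 151
Vmax = 51.9868 uM/s

51.9868 uM/s


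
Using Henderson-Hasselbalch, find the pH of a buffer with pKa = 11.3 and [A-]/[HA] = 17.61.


pH = pKa + log10([A-]/[HA])
pH = 11.3 + log10(17.61)
pH = 12.5458

12.5458


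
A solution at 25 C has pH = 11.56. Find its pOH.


pOH = 14 - pH
pOH = 14 - 11.56
pOH = 2.44

2.44


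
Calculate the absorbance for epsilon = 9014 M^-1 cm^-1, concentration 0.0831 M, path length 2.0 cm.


A = epsilon * c * l
A = 9014 * 0.0831 * 2.0
A = 1498.1268

1498.1268


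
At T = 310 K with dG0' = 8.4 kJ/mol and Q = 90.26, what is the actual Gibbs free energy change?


dG = dG0' + RT * ln(Q) / 1000
dG = 8.4 + 8.314 * 310 * ln(90.26) / 1000
dG = 20.005 kJ/mol

20.005 kJ/mol


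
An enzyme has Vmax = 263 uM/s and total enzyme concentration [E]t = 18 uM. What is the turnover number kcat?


kcat = Vmax / [E]t
kcat = 263 / 18
kcat = 14.6111 s^-1

14.6111 s^-1


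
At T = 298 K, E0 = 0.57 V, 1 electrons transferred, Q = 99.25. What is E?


E = E0 - (RT/nF) * ln(Q)
E = 0.57 - (8.314 * 298 / (1 * 96485)) * ln(99.25)
E = 0.4519 V

0.4519 V


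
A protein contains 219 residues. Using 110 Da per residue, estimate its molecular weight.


MW = n_residues * 110 Da
MW = 219 * 110
MW = 24090 Da

24090 Da


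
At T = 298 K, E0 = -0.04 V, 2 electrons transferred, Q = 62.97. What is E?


E = E0 - (RT/nF) * ln(Q)
E = -0.04 - (8.314 * 298 / (2 * 96485)) * ln(62.97)
E = -0.0932 V

-0.0932 V


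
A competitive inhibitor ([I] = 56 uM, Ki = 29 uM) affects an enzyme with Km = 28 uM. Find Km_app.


Km_app = Km * (1 + [I]/Ki)
Km_app = 28 * (1 + 56/29)
Km_app = 82.069 uM

82.069 uM


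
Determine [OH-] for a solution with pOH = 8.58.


[OH-] = 10^(-pOH)
[OH-] = 10^(-8.58)
[OH-] = 2.630e-09 M

2.630e-09 M


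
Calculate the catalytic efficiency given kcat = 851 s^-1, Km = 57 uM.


Catalytic efficiency = kcat / Km
= 851 / 57
= 14.9298 uM^-1*s^-1

14.9298 uM^-1*s^-1


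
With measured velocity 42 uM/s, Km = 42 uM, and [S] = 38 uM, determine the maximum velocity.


Vmax = v * (Km + [S]) / [S]
Vmax = 42 * (42 + 38) / 38
Vmax = 88.4211 uM/s

88.4211 uM/s


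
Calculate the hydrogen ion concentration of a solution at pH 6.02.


[H+] = 10^(-pH)
[H+] = 10^(-6.02)
[H+] = 9.550e-07 M

9.550e-07 M


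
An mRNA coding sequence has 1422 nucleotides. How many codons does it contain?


codons = nucleotides / 3
codons = 1422 / 3 = 474

474


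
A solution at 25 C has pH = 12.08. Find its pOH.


pOH = 14 - pH
pOH = 14 - 12.08
pOH = 1.92

1.92


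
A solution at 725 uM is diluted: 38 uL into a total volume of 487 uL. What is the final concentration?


C2 = C1 * V1 / V2
C2 = 725 * 38 / 487
C2 = 56.5708 uM

56.5708 uM


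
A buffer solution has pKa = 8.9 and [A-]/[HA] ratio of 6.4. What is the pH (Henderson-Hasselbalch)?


pH = pKa + log10([A-]/[HA])
pH = 8.9 + log10(6.4)
pH = 9.7062

9.7062


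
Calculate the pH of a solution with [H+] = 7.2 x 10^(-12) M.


pH = -log10([H+])
pH = -log10(7.2 x 10^(-12))
pH = 11.1427

11.1427


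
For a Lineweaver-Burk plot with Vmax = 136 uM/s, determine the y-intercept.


y-intercept = 1/Vmax
= 1/136
= 0.0074 s/uM

0.0074 s/uM


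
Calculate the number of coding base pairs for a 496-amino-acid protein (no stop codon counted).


Each amino acid = 1 codon = 3 bp
bp = 496 * 3 = 1488 bp

1488 bp


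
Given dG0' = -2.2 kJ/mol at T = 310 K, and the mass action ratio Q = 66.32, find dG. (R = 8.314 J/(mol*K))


dG = dG0' + RT * ln(Q) / 1000
dG = -2.2 + 8.314 * 310 * ln(66.32) / 1000
dG = 8.6106 kJ/mol

8.6106 kJ/mol


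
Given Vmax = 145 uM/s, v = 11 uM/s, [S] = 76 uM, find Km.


Km = [S] * (Vmax - v) / v
Km = 76 * (145 - 11) / 11
Km = 925.8182 uM

925.8182 uM


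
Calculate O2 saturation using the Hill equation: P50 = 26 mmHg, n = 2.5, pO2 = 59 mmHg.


Y = pO2^n / (P50^n + pO2^n)
Y = 59^2.5 / (26^2.5 + 59^2.5)
Y = 88.58%

88.58%


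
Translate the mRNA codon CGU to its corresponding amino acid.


Standard genetic code lookup.
Codon CGU -> Arg

Arg


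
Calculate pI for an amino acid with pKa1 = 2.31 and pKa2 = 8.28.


pI = (pKa1 + pKa2) / 2
pI = (2.31 + 8.28) / 2
pI = 5.295

5.295


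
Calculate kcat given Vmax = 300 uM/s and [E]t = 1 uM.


kcat = Vmax / [E]t
kcat = 300 / 1
kcat = 300.0 s^-1

300.0 s^-1


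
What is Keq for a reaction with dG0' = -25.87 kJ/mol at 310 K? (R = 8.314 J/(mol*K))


Keq = exp(-dG0 * 1000 / (R * T))
Keq = exp(-(-25.87) * 1000 / (8.314 * 310))
Keq = 22867.6952

22867.6952


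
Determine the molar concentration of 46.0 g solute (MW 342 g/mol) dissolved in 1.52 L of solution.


C = (mass / MW) / volume
C = (46.0 / 342) / 1.52
C = 0.0885 M

0.0885 M


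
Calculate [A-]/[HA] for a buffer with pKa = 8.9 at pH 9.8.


[A-]/[HA] = 10^(pH - pKa)
= 10^(9.8 - 8.9)
= 7.9433

7.9433


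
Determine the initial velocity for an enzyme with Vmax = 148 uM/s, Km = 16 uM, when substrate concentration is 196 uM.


v = Vmax * [S] / (Km + [S])
v = 148 * 196 / (16 + 196)
v = 136.8302 uM/s

136.8302 uM/s


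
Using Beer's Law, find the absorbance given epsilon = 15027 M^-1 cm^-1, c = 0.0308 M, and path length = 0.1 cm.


A = epsilon * c * l
A = 15027 * 0.0308 * 0.1
A = 46.2832

46.2832


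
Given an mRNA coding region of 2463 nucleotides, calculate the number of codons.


codons = nucleotides / 3
codons = 2463 / 3 = 821

821


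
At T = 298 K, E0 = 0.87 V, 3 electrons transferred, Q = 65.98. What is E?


E = E0 - (RT/nF) * ln(Q)
E = 0.87 - (8.314 * 298 / (3 * 96485)) * ln(65.98)
E = 0.8341 V

0.8341 V


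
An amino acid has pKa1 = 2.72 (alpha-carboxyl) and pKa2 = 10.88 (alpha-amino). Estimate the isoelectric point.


pI = (pKa1 + pKa2) / 2
pI = (2.72 + 10.88) / 2
pI = 6.8

6.8


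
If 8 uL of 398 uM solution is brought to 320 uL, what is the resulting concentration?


C2 = C1 * V1 / V2
C2 = 398 * 8 / 320
C2 = 9.95 uM

9.95 uM


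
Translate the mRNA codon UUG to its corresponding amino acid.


Standard genetic code lookup.
Codon UUG -> Leu

Leu


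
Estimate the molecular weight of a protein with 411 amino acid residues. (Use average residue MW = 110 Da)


MW = n_residues * 110 Da
MW = 411 * 110
MW = 45210 Da

45210 Da


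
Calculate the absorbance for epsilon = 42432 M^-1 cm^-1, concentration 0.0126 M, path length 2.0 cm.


A = epsilon * c * l
A = 42432 * 0.0126 * 2.0
A = 1069.2864

1069.2864


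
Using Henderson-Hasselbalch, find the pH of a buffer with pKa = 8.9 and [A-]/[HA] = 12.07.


pH = pKa + log10([A-]/[HA])
pH = 8.9 + log10(12.07)
pH = 9.9817

9.9817


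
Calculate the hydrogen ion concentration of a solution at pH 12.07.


[H+] = 10^(-pH)
[H+] = 10^(-12.07)
[H+] = 8.511e-13 M

8.511e-13 M


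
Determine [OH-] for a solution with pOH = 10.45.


[OH-] = 10^(-pOH)
[OH-] = 10^(-10.45)
[OH-] = 3.548e-11 M

3.548e-11 M


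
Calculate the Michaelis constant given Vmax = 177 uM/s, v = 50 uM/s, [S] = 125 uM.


Km = [S] * (Vmax - v) / v
Km = 125 * (177 - 50) / 50
Km = 317.5 uM

317.5 uM


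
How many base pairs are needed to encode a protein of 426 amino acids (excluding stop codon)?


Each amino acid = 1 codon = 3 bp
bp = 426 * 3 = 1278 bp

1278 bp


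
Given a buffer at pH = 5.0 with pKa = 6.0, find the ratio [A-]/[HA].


[A-]/[HA] = 10^(pH - pKa)
= 10^(5.0 - 6.0)
= 0.1

0.1


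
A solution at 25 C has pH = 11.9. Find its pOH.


pOH = 14 - pH
pOH = 14 - 11.9
pOH = 2.1

2.1


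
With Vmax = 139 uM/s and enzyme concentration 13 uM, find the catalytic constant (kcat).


kcat = Vmax / [E]t
kcat = 139 / 13
kcat = 10.6923 s^-1

10.6923 s^-1


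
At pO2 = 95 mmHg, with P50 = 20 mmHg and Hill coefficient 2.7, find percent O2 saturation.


Y = pO2^n / (P50^n + pO2^n)
Y = 95^2.7 / (20^2.7 + 95^2.7)
Y = 98.53%

98.53%


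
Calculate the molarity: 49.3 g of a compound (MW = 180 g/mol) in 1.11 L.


C = (mass / MW) / volume
C = (49.3 / 180) / 1.11
C = 0.2467 M

0.2467 M


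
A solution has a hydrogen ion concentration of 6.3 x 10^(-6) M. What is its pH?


pH = -log10([H+])
pH = -log10(6.3 x 10^(-6))
pH = 5.2007

5.2007


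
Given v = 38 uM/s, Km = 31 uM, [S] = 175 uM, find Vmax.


Vmax = v * (Km + [S]) / [S]
Vmax = 38 * (31 + 175) / 175
Vmax = 44.7314 uM/s

44.7314 uM/s


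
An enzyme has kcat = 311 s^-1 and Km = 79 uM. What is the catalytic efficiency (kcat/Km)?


Catalytic efficiency = kcat / Km
= 311 / 79
= 3.9367 uM^-1*s^-1

3.9367 uM^-1*s^-1


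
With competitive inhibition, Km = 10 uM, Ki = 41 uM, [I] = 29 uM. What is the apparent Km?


Km_app = Km * (1 + [I]/Ki)
Km_app = 10 * (1 + 29/41)
Km_app = 17.0732 uM

17.0732 uM


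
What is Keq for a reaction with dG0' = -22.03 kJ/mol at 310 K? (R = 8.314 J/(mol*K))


Keq = exp(-dG0 * 1000 / (R * T))
Keq = exp(-(-22.03) * 1000 / (8.314 * 310))
Keq = 5154.2263

5154.2263


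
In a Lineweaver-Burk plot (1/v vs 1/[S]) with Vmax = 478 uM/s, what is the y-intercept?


y-intercept = 1/Vmax
= 1/478
= 0.0021 s/uM

0.0021 s/uM


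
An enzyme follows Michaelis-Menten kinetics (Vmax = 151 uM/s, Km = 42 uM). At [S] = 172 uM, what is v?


v = Vmax * [S] / (Km + [S])
v = 151 * 172 / (42 + 172)
v = 121.3645 uM/s

121.3645 uM/s


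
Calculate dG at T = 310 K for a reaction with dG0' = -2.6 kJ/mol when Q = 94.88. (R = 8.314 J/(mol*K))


dG = dG0' + RT * ln(Q) / 1000
dG = -2.6 + 8.314 * 310 * ln(94.88) / 1000
dG = 9.1336 kJ/mol

9.1336 kJ/mol


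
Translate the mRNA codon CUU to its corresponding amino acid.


Standard genetic code lookup.
Codon CUU -> Leu

Leu


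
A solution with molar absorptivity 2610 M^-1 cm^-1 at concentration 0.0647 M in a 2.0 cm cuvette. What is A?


A = epsilon * c * l
A = 2610 * 0.0647 * 2.0
A = 337.734

337.734


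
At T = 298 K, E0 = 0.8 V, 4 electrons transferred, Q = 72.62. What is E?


E = E0 - (RT/nF) * ln(Q)
E = 0.8 - (8.314 * 298 / (4 * 96485)) * ln(72.62)
E = 0.7725 V

0.7725 V


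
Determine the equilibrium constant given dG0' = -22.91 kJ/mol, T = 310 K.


Keq = exp(-dG0 * 1000 / (R * T))
Keq = exp(-(-22.91) * 1000 / (8.314 * 310))
Keq = 7251.8334

7251.8334


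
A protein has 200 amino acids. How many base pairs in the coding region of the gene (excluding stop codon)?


Each amino acid = 1 codon = 3 bp
bp = 200 * 3 = 600 bp

600 bp


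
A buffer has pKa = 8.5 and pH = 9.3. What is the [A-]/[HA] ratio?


[A-]/[HA] = 10^(pH - pKa)
= 10^(9.3 - 8.5)
= 6.3096

6.3096


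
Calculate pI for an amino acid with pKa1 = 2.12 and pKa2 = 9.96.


pI = (pKa1 + pKa2) / 2
pI = (2.12 + 9.96) / 2
pI = 6.04

6.04


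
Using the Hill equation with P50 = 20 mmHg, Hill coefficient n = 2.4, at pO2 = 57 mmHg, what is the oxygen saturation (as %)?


Y = pO2^n / (P50^n + pO2^n)
Y = 57^2.4 / (20^2.4 + 57^2.4)
Y = 92.51%

92.51%


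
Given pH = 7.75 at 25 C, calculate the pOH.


pOH = 14 - pH
pOH = 14 - 7.75
pOH = 6.25

6.25


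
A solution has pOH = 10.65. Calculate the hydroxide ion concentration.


[OH-] = 10^(-pOH)
[OH-] = 10^(-10.65)
[OH-] = 2.239e-11 M

2.239e-11 M


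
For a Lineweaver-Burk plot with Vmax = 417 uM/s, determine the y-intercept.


y-intercept = 1/Vmax
= 1/417
= 0.0024 s/uM

0.0024 s/uM


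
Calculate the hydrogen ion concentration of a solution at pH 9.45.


[H+] = 10^(-pH)
[H+] = 10^(-9.45)
[H+] = 3.548e-10 M

3.548e-10 M


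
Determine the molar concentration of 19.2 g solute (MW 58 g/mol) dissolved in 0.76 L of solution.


C = (mass / MW) / volume
C = (19.2 / 58) / 0.76
C = 0.4356 M

0.4356 M


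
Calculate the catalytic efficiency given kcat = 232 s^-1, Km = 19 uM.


Catalytic efficiency = kcat / Km
= 232 / 19
= 12.2105 uM^-1*s^-1

12.2105 uM^-1*s^-1


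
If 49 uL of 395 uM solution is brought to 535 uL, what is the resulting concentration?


C2 = C1 * V1 / V2
C2 = 395 * 49 / 535
C2 = 36.1776 uM

36.1776 uM


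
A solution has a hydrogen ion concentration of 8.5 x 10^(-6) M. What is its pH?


pH = -log10([H+])
pH = -log10(8.5 x 10^(-6))
pH = 5.0706

5.0706


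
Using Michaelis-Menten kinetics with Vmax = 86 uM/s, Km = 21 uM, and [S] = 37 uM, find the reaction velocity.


v = Vmax * [S] / (Km + [S])
v = 86 * 37 / (21 + 37)
v = 54.8621 uM/s

54.8621 uM/s


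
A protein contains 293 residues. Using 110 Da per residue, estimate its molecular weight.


MW = n_residues * 110 Da
MW = 293 * 110
MW = 32230 Da

32230 Da


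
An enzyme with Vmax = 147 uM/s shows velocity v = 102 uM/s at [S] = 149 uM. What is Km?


Km = [S] * (Vmax - v) / v
Km = 149 * (147 - 102) / 102
Km = 65.7353 uM

65.7353 uM


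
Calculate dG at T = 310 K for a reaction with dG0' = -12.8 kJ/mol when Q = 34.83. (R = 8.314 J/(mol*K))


dG = dG0' + RT * ln(Q) / 1000
dG = -12.8 + 8.314 * 310 * ln(34.83) / 1000
dG = -3.6492 kJ/mol

-3.6492 kJ/mol


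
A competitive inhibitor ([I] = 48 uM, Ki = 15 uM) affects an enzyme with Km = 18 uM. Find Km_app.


Km_app = Km * (1 + [I]/Ki)
Km_app = 18 * (1 + 48/15)
Km_app = 75.6 uM

75.6 uM


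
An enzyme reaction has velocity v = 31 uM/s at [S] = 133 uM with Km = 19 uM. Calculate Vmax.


Vmax = v * (Km + [S]) / [S]
Vmax = 31 * (19 + 133) / 133
Vmax = 35.4286 uM/s

35.4286 uM/s


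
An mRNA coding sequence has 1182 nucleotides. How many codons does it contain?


codons = nucleotides / 3
codons = 1182 / 3 = 394

394


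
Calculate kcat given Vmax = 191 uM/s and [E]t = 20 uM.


kcat = Vmax / [E]t
kcat = 191 / 20
kcat = 9.55 s^-1

9.55 s^-1


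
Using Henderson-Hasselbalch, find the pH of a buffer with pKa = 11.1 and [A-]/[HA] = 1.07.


pH = pKa + log10([A-]/[HA])
pH = 11.1 + log10(1.07)
pH = 11.1294

11.1294


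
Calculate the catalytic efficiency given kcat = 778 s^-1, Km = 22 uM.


Catalytic efficiency = kcat / Km
= 778 / 22
= 35.3636 uM^-1*s^-1

35.3636 uM^-1*s^-1


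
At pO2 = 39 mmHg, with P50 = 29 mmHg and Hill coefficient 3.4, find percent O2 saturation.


Y = pO2^n / (P50^n + pO2^n)
Y = 39^3.4 / (29^3.4 + 39^3.4)
Y = 73.25%

73.25%


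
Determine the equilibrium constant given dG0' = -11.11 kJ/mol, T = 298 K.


Keq = exp(-dG0 * 1000 / (R * T))
Keq = exp(-(-11.11) * 1000 / (8.314 * 298))
Keq = 88.6086

88.6086


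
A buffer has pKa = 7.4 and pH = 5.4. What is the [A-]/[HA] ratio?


[A-]/[HA] = 10^(pH - pKa)
= 10^(5.4 - 7.4)
= 0.01

0.01


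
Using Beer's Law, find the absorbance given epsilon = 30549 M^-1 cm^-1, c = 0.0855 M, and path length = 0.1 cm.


A = epsilon * c * l
A = 30549 * 0.0855 * 0.1
A = 261.194

261.194


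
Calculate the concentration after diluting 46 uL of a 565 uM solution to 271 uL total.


C2 = C1 * V1 / V2
C2 = 565 * 46 / 271
C2 = 95.9041 uM

95.9041 uM


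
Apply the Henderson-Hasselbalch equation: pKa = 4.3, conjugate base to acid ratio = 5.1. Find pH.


pH = pKa + log10([A-]/[HA])
pH = 4.3 + log10(5.1)
pH = 5.0076

5.0076


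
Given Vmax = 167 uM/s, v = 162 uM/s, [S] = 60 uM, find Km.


Km = [S] * (Vmax - v) / v
Km = 60 * (167 - 162) / 162
Km = 1.8519 uM

1.8519 uM


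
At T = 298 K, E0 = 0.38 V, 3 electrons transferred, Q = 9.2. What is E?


E = E0 - (RT/nF) * ln(Q)
E = 0.38 - (8.314 * 298 / (3 * 96485)) * ln(9.2)
E = 0.361 V

0.361 V


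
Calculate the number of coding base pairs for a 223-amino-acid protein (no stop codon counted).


Each amino acid = 1 codon = 3 bp
bp = 223 * 3 = 669 bp

669 bp


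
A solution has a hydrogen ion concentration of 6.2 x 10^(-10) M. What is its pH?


pH = -log10([H+])
pH = -log10(6.2 x 10^(-10))
pH = 9.2076

9.2076


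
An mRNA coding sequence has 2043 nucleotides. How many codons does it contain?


codons = nucleotides / 3
codons = 2043 / 3 = 681

681


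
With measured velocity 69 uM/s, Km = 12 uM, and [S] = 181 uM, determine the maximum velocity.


Vmax = v * (Km + [S]) / [S]
Vmax = 69 * (12 + 181) / 181
Vmax = 73.5746 uM/s

73.5746 uM/s


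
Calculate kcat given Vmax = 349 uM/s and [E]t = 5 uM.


kcat = Vmax / [E]t
kcat = 349 / 5
kcat = 69.8 s^-1

69.8 s^-1


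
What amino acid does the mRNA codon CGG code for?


Standard genetic code lookup.
Codon CGG -> Arg

Arg


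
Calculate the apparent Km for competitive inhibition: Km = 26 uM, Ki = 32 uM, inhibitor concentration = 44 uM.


Km_app = Km * (1 + [I]/Ki)
Km_app = 26 * (1 + 44/32)
Km_app = 61.75 uM

61.75 uM


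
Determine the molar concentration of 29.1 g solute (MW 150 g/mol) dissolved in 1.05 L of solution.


C = (mass / MW) / volume
C = (29.1 / 150) / 1.05
C = 0.1848 M

0.1848 M


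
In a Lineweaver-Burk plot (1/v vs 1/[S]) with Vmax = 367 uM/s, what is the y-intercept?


y-intercept = 1/Vmax
= 1/367
= 0.0027 s/uM

0.0027 s/uM


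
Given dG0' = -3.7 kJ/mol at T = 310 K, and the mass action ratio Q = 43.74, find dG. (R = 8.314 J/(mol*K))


dG = dG0' + RT * ln(Q) / 1000
dG = -3.7 + 8.314 * 310 * ln(43.74) / 1000
dG = 6.0379 kJ/mol

6.0379 kJ/mol


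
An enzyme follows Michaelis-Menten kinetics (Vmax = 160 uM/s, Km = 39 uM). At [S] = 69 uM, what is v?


v = Vmax * [S] / (Km + [S])
v = 160 * 69 / (39 + 69)
v = 102.2222 uM/s

102.2222 uM/s


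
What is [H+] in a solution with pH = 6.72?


[H+] = 10^(-pH)
[H+] = 10^(-6.72)
[H+] = 1.905e-07 M

1.905e-07 M


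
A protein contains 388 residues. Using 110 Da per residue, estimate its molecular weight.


MW = n_residues * 110 Da
MW = 388 * 110
MW = 42680 Da

42680 Da


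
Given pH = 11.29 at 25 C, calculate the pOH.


pOH = 14 - pH
pOH = 14 - 11.29
pOH = 2.71

2.71


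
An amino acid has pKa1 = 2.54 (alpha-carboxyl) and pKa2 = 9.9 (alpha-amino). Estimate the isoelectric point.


pI = (pKa1 + pKa2) / 2
pI = (2.54 + 9.9) / 2
pI = 6.22

6.22


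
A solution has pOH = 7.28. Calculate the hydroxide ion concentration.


[OH-] = 10^(-pOH)
[OH-] = 10^(-7.28)
[OH-] = 5.248e-08 M

5.248e-08 M


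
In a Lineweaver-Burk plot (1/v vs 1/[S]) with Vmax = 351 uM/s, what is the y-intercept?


y-intercept = 1/Vmax
= 1/351
= 0.0028 s/uM

0.0028 s/uM


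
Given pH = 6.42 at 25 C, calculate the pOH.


pOH = 14 - pH
pOH = 14 - 6.42
pOH = 7.58

7.58


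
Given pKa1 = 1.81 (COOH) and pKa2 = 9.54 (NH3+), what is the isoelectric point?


pI = (pKa1 + pKa2) / 2
pI = (1.81 + 9.54) / 2
pI = 5.675

5.675


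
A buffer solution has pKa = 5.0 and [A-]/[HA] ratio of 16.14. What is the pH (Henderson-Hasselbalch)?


pH = pKa + log10([A-]/[HA])
pH = 5.0 + log10(16.14)
pH = 6.2079

6.2079


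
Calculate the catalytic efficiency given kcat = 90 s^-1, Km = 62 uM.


Catalytic efficiency = kcat / Km
= 90 / 62
= 1.4516 uM^-1*s^-1

1.4516 uM^-1*s^-1


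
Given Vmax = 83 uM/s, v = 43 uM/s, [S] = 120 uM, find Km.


Km = [S] * (Vmax - v) / v
Km = 120 * (83 - 43) / 43
Km = 111.6279 uM

111.6279 uM


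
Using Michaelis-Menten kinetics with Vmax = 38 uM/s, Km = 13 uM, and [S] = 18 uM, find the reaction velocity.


v = Vmax * [S] / (Km + [S])
v = 38 * 18 / (13 + 18)
v = 22.0645 uM/s

22.0645 uM/s


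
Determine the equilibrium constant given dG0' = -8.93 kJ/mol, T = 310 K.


Keq = exp(-dG0 * 1000 / (R * T))
Keq = exp(-(-8.93) * 1000 / (8.314 * 310))
Keq = 31.9705

31.9705


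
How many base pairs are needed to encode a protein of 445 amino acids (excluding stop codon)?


Each amino acid = 1 codon = 3 bp
bp = 445 * 3 = 1335 bp

1335 bp


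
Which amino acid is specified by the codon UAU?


Standard genetic code lookup.
Codon UAU -> Tyr

Tyr


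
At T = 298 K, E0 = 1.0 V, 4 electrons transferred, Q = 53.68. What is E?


E = E0 - (RT/nF) * ln(Q)
E = 1.0 - (8.314 * 298 / (4 * 96485)) * ln(53.68)
E = 0.9744 V

0.9744 V


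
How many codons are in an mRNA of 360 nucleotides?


codons = nucleotides / 3
codons = 360 / 3 = 120

120


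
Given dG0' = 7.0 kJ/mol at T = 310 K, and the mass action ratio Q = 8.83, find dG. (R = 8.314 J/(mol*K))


dG = dG0' + RT * ln(Q) / 1000
dG = 7.0 + 8.314 * 310 * ln(8.83) / 1000
dG = 12.6138 kJ/mol

12.6138 kJ/mol


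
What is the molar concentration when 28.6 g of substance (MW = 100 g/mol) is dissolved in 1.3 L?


C = (mass / MW) / volume
C = (28.6 / 100) / 1.3
C = 0.22 M

0.22 M


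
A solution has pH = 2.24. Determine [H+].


[H+] = 10^(-pH)
[H+] = 10^(-2.24)
[H+] = 0.0058 M

0.0058 M


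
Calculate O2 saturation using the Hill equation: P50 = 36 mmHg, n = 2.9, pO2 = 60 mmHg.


Y = pO2^n / (P50^n + pO2^n)
Y = 60^2.9 / (36^2.9 + 60^2.9)
Y = 81.48%

81.48%


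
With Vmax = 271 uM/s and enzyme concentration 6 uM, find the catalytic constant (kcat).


kcat = Vmax / [E]t
kcat = 271 / 6
kcat = 45.1667 s^-1

45.1667 s^-1


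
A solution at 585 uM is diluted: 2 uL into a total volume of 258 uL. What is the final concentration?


C2 = C1 * V1 / V2
C2 = 585 * 2 / 258
C2 = 4.5349 uM

4.5349 uM


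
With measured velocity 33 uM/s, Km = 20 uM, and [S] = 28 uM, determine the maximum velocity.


Vmax = v * (Km + [S]) / [S]
Vmax = 33 * (20 + 28) / 28
Vmax = 56.5714 uM/s

56.5714 uM/s


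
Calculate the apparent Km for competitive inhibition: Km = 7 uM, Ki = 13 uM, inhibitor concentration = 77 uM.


Km_app = Km * (1 + [I]/Ki)
Km_app = 7 * (1 + 77/13)
Km_app = 48.4615 uM

48.4615 uM


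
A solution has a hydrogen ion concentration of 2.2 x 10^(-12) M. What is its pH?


pH = -log10([H+])
pH = -log10(2.2 x 10^(-12))
pH = 11.6576

11.6576


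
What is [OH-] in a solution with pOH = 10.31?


[OH-] = 10^(-pOH)
[OH-] = 10^(-10.31)
[OH-] = 4.898e-11 M

4.898e-11 M
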